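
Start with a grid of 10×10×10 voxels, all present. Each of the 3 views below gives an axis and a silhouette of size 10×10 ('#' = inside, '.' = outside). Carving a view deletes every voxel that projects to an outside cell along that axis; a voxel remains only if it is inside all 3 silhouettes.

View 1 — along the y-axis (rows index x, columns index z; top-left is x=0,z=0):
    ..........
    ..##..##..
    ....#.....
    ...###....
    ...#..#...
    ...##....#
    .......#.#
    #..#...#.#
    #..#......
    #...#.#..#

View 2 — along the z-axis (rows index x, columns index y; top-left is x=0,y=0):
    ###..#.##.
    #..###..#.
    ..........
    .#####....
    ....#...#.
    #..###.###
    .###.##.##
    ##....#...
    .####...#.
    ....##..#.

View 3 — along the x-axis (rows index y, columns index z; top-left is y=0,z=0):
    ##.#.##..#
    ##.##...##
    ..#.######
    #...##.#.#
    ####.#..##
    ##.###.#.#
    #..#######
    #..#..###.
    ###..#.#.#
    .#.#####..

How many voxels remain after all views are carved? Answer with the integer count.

69 voxels

full grid |V| = 1000
step 1: project along y, AND mask (25/100) → |grid| = 250
step 2: project along z, AND mask (43/100) → |grid| = 108
step 3: project along x, AND mask (63/100) → |grid| = 69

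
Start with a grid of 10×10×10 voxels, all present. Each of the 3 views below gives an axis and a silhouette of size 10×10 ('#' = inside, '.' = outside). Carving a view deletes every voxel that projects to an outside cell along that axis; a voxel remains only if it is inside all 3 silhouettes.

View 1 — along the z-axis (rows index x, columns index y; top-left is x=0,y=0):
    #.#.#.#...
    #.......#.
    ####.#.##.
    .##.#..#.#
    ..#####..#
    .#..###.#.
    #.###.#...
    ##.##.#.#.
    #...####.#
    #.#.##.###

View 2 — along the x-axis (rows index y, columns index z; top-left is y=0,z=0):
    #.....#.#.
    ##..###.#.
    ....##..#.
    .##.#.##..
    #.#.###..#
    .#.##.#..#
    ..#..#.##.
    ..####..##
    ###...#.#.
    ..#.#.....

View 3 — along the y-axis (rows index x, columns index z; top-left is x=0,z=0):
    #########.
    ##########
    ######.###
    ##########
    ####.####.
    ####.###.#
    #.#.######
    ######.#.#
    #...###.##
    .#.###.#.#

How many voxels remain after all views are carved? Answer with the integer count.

|visual hull| = 185

before carving: 1000 voxels (10×10×10)
carve view 1 (along z, XY-mask fill 53/100): 530 voxels remain
carve view 2 (along x, YZ-mask fill 45/100): 237 voxels remain
carve view 3 (along y, XZ-mask fill 82/100): 185 voxels remain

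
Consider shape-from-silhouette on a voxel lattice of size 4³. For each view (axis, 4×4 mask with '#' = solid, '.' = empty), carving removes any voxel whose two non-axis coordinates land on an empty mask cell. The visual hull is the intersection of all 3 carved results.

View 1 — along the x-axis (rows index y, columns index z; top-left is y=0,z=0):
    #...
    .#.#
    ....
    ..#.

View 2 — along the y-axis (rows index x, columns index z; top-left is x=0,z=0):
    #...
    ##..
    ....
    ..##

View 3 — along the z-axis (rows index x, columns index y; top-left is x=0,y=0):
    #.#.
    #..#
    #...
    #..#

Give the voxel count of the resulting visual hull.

remaining voxels: 3

before carving: 64 voxels (4×4×4)
after view 1 [x-axis, 4 of 16 cells solid] → remaining = 16
after view 2 [y-axis, 5 of 16 cells solid] → remaining = 5
after view 3 [z-axis, 7 of 16 cells solid] → remaining = 3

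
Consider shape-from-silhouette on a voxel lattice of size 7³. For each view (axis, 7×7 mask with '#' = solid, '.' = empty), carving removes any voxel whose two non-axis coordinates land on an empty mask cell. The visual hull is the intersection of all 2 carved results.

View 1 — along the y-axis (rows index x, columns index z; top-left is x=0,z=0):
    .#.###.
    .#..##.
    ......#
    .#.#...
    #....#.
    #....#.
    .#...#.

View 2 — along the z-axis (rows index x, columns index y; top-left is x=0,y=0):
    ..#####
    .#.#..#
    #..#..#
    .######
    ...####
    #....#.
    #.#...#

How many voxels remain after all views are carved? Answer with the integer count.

initial block: 7^3 = 343
V1 y: intersect with XZ mask (16 set) -- 112 left
V2 z: intersect with XY mask (26 set) -- 62 left

62 voxels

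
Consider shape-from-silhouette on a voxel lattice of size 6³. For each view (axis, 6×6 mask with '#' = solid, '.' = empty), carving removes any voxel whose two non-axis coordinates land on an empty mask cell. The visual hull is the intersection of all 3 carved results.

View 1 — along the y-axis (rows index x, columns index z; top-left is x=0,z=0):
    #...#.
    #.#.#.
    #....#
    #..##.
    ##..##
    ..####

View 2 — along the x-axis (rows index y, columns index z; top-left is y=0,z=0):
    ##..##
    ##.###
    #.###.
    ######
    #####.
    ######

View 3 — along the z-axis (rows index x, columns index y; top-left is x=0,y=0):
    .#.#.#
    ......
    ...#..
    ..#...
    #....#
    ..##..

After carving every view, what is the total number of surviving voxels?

26 voxels

full grid |V| = 216
step 1: project along y, AND mask (18/36) → |grid| = 108
step 2: project along x, AND mask (30/36) → |grid| = 95
step 3: project along z, AND mask (9/36) → |grid| = 26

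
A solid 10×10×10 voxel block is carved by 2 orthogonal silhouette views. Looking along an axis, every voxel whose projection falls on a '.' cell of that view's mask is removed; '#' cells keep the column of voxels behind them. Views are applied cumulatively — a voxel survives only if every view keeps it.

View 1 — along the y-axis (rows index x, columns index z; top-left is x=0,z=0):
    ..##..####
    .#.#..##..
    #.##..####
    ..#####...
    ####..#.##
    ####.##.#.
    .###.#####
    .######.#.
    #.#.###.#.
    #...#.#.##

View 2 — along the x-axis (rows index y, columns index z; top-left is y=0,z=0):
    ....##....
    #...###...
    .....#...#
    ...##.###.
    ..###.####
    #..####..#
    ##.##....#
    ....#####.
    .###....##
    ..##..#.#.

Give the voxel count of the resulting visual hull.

voxel count = 287

full grid |V| = 1000
carve view 1 (along y, XZ-mask fill 62/100): 620 voxels remain
carve view 2 (along x, YZ-mask fill 45/100): 287 voxels remain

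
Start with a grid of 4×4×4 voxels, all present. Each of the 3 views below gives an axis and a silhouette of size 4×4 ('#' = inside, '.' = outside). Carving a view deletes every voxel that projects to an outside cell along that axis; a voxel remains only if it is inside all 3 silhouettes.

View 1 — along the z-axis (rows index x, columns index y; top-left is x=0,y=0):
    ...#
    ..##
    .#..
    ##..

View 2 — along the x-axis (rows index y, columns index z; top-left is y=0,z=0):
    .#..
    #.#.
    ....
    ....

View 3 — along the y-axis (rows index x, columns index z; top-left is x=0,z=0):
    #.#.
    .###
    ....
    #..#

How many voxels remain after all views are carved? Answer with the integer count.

remaining voxels: 1

before carving: 64 voxels (4×4×4)
V1 z: intersect with XY mask (6 set) -- 24 left
V2 x: intersect with YZ mask (3 set) -- 5 left
V3 y: intersect with XZ mask (7 set) -- 1 left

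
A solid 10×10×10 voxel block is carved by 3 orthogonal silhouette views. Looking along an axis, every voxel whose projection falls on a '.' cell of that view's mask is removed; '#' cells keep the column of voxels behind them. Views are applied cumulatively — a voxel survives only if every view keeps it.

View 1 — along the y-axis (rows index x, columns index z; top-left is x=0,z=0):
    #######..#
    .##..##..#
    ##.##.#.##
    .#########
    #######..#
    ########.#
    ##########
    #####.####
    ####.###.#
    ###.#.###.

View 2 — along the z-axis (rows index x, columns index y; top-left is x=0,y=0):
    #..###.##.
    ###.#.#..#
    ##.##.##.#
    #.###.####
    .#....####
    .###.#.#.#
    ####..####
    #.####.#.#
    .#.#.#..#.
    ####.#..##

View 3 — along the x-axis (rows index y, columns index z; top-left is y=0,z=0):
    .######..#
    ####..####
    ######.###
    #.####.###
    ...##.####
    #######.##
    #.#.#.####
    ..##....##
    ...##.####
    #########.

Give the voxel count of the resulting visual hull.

start: 10×10×10 = 1000 voxels
after view 1 [y-axis, 80 of 100 cells solid] → remaining = 800
after view 2 [z-axis, 64 of 100 cells solid] → remaining = 517
after view 3 [x-axis, 73 of 100 cells solid] → remaining = 374

voxel count = 374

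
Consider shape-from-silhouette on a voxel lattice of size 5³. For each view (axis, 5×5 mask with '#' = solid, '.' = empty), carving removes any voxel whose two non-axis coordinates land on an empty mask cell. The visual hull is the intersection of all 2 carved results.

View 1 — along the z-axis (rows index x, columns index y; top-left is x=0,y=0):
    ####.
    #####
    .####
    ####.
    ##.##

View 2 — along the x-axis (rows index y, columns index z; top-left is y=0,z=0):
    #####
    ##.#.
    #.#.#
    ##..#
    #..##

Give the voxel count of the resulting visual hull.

full grid |V| = 125
V1 z: intersect with XY mask (21 set) -- 105 left
V2 x: intersect with YZ mask (17 set) -- 71 left

voxel count = 71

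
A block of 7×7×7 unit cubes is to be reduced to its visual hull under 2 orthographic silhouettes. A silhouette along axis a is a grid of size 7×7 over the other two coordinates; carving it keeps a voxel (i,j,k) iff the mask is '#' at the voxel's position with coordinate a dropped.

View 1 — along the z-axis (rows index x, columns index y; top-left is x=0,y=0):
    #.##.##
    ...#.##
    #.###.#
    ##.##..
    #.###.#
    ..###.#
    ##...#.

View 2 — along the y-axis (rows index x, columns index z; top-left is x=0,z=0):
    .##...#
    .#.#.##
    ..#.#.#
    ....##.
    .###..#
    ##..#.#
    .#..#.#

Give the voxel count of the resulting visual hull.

start: 7×7×7 = 343 voxels
after view 1 [z-axis, 29 of 49 cells solid] → remaining = 203
after view 2 [y-axis, 23 of 49 cells solid] → remaining = 95

remaining voxels: 95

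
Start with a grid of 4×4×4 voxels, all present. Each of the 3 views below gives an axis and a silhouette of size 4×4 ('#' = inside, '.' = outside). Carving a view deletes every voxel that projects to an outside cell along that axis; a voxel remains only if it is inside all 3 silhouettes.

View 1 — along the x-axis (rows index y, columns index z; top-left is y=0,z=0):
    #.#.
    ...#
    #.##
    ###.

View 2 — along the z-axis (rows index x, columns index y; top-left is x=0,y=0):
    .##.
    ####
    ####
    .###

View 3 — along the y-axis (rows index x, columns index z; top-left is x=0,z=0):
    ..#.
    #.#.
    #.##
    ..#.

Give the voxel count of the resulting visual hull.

start: 4×4×4 = 64 voxels
[1] x-view keeps 9 columns → grid now 36
[2] z-view keeps 13 columns → grid now 29
[3] y-view keeps 7 columns → grid now 17

|visual hull| = 17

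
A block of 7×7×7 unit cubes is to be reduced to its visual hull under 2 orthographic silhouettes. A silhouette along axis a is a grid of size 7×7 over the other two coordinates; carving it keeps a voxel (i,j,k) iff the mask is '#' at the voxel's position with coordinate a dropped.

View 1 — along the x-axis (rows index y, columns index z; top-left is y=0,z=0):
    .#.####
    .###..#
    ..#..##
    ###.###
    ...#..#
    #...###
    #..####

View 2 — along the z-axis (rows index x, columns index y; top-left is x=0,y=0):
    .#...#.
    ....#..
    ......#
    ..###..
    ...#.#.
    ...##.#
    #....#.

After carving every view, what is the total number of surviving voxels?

|visual hull| = 58

full grid |V| = 343
carve view 1 (along x, YZ-mask fill 29/49): 203 voxels remain
carve view 2 (along z, XY-mask fill 14/49): 58 voxels remain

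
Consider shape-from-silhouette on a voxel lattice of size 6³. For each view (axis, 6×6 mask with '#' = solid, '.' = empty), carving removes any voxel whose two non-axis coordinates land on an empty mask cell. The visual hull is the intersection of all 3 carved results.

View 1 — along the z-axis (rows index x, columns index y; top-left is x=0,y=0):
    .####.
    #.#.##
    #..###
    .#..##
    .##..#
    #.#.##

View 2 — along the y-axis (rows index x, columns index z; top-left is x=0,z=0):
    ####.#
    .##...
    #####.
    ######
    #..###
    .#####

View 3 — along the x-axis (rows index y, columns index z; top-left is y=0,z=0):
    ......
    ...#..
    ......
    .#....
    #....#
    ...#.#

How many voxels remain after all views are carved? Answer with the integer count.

18 voxels

start: 6×6×6 = 216 voxels
step 1: project along z, AND mask (22/36) → |grid| = 132
step 2: project along y, AND mask (27/36) → |grid| = 98
step 3: project along x, AND mask (6/36) → |grid| = 18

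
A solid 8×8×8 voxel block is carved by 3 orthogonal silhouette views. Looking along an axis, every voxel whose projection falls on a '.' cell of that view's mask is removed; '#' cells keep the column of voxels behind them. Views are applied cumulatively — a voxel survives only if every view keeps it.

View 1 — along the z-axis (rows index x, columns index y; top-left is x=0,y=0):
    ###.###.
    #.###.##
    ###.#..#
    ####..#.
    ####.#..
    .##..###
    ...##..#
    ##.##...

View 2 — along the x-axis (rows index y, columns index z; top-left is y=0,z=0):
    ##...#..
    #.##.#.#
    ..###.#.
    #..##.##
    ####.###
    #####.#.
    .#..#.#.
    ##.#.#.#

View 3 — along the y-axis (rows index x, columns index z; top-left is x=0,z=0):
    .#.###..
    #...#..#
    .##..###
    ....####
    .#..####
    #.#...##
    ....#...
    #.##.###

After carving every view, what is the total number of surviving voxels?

before carving: 512 voxels (8×8×8)
carve view 1 (along z, XY-mask fill 39/64): 312 voxels remain
carve view 2 (along x, YZ-mask fill 38/64): 182 voxels remain
carve view 3 (along y, XZ-mask fill 32/64): 90 voxels remain

remaining voxels: 90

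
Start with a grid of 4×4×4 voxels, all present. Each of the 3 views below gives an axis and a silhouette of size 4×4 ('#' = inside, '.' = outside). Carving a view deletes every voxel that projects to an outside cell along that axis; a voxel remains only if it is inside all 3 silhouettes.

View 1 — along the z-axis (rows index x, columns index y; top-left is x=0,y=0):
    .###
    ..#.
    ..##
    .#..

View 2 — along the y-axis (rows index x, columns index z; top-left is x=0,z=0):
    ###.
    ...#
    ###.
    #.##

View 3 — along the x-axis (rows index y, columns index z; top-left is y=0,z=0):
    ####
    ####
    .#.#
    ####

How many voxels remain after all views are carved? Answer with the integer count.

remaining voxels: 15

start: 4×4×4 = 64 voxels
after view 1 [z-axis, 7 of 16 cells solid] → remaining = 28
after view 2 [y-axis, 10 of 16 cells solid] → remaining = 19
after view 3 [x-axis, 14 of 16 cells solid] → remaining = 15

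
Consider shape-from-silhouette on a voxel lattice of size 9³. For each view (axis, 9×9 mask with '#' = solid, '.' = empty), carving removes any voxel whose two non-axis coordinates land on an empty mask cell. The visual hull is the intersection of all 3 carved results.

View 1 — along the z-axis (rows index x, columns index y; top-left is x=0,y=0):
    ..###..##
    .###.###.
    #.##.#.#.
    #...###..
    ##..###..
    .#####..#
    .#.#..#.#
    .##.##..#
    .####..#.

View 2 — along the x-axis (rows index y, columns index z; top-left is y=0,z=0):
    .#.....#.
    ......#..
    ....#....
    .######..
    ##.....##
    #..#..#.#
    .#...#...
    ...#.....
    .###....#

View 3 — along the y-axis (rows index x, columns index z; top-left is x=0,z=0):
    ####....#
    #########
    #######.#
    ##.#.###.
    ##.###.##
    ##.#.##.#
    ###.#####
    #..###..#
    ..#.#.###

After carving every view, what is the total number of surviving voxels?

|visual hull| = 101

before carving: 729 voxels (9×9×9)
step 1: project along z, AND mask (45/81) → |grid| = 405
step 2: project along x, AND mask (25/81) → |grid| = 130
step 3: project along y, AND mask (59/81) → |grid| = 101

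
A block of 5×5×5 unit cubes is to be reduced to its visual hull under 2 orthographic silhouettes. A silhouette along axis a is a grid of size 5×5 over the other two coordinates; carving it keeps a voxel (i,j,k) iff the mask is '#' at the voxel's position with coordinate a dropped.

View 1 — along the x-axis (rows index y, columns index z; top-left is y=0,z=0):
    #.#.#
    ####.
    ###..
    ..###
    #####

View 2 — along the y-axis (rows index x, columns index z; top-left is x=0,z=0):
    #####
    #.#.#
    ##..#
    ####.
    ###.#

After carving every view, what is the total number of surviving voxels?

start: 5×5×5 = 125 voxels
  1. axis=0 (YZ plane), |mask|=18  ⇒  voxels=90
  2. axis=1 (XZ plane), |mask|=19  ⇒  voxels=70

remaining voxels: 70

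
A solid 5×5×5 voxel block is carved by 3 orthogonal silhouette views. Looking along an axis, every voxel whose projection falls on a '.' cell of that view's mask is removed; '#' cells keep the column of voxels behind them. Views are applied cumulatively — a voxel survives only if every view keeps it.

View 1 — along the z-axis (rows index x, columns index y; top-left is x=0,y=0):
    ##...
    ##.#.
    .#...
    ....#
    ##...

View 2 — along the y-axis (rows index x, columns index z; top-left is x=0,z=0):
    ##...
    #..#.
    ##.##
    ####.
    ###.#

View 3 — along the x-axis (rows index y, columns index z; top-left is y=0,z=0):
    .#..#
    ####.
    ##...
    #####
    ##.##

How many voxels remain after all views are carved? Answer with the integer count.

18 voxels

start: 5×5×5 = 125 voxels
V1 z: intersect with XY mask (9 set) -- 45 left
V2 y: intersect with XZ mask (16 set) -- 26 left
V3 x: intersect with YZ mask (17 set) -- 18 left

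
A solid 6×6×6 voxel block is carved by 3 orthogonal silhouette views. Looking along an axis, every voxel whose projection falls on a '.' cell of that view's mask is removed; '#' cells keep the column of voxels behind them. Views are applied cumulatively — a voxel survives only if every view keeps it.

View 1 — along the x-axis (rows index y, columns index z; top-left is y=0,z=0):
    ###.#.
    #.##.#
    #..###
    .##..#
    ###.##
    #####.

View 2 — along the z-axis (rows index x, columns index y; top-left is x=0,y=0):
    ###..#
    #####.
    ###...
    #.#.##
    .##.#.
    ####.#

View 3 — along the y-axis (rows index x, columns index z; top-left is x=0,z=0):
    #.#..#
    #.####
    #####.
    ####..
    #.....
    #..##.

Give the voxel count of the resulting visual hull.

start: 6×6×6 = 216 voxels
after view 1 [x-axis, 25 of 36 cells solid] → remaining = 150
after view 2 [z-axis, 24 of 36 cells solid] → remaining = 100
after view 3 [y-axis, 21 of 36 cells solid] → remaining = 61

voxel count = 61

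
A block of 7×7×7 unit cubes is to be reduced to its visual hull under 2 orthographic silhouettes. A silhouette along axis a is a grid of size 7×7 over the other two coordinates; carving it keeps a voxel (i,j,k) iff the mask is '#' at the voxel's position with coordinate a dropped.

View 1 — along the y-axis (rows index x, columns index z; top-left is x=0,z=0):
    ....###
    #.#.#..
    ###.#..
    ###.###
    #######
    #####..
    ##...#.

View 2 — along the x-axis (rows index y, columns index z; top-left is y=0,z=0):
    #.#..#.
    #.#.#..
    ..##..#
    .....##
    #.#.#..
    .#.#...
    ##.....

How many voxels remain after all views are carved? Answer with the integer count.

84 voxels

full grid |V| = 343
carve view 1 (along y, XZ-mask fill 31/49): 217 voxels remain
carve view 2 (along x, YZ-mask fill 18/49): 84 voxels remain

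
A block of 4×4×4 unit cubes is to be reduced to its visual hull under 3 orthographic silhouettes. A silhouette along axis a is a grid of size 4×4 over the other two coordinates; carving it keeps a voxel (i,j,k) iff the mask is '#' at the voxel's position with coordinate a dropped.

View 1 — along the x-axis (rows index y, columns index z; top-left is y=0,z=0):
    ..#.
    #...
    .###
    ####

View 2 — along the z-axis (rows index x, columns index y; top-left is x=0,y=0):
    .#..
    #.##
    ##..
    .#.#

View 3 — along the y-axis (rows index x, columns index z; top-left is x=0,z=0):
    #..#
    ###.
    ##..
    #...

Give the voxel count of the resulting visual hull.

start: 4×4×4 = 64 voxels
[1] x-view keeps 9 columns → grid now 36
[2] z-view keeps 8 columns → grid now 16
[3] y-view keeps 8 columns → grid now 10

|visual hull| = 10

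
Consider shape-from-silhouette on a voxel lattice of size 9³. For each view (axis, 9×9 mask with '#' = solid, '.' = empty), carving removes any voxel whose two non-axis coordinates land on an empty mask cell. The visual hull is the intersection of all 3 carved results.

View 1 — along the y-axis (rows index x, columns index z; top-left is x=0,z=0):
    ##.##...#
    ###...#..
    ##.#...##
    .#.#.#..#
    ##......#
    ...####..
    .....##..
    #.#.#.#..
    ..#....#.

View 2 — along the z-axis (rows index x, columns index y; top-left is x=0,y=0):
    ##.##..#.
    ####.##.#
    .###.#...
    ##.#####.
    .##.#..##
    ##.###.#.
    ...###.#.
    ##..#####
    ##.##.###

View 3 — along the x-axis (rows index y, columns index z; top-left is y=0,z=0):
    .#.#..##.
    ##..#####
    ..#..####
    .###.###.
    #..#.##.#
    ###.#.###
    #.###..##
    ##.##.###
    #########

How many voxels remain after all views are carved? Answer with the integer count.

voxel count = 130

initial block: 9^3 = 729
after view 1 [y-axis, 33 of 81 cells solid] → remaining = 297
after view 2 [z-axis, 52 of 81 cells solid] → remaining = 190
after view 3 [x-axis, 56 of 81 cells solid] → remaining = 130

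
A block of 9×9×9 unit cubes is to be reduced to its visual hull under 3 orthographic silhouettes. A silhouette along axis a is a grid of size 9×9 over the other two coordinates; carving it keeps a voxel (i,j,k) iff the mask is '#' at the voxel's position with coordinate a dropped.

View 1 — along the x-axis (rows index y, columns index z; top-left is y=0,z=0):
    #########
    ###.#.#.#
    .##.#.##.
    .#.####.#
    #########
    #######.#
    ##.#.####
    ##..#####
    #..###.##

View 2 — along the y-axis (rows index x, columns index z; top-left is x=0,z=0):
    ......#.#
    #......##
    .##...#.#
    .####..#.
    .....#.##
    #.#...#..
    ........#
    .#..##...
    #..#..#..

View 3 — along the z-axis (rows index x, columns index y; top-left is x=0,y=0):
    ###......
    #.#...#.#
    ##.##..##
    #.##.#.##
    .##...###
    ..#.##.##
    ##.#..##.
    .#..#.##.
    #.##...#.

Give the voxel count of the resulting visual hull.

voxel count = 101

before carving: 729 voxels (9×9×9)
[1] x-view keeps 63 columns → grid now 567
[2] y-view keeps 27 columns → grid now 192
[3] z-view keeps 42 columns → grid now 101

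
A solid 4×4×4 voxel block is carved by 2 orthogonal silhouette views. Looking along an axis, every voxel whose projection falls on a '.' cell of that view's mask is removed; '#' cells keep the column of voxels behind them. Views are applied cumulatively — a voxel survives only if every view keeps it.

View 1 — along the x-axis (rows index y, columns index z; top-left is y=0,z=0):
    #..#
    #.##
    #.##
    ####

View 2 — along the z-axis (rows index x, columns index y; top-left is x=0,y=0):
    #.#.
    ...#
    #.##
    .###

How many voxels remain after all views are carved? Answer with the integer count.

before carving: 64 voxels (4×4×4)
after view 1 [x-axis, 12 of 16 cells solid] → remaining = 48
after view 2 [z-axis, 9 of 16 cells solid] → remaining = 28

28 voxels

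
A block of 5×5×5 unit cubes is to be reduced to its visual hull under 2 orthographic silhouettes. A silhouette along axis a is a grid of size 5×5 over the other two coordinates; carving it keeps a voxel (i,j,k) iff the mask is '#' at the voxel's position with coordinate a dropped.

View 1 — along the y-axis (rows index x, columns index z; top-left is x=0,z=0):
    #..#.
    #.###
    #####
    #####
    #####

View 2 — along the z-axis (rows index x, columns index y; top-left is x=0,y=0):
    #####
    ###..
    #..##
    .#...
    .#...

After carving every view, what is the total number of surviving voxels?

full grid |V| = 125
after view 1 [y-axis, 21 of 25 cells solid] → remaining = 105
after view 2 [z-axis, 13 of 25 cells solid] → remaining = 47

|visual hull| = 47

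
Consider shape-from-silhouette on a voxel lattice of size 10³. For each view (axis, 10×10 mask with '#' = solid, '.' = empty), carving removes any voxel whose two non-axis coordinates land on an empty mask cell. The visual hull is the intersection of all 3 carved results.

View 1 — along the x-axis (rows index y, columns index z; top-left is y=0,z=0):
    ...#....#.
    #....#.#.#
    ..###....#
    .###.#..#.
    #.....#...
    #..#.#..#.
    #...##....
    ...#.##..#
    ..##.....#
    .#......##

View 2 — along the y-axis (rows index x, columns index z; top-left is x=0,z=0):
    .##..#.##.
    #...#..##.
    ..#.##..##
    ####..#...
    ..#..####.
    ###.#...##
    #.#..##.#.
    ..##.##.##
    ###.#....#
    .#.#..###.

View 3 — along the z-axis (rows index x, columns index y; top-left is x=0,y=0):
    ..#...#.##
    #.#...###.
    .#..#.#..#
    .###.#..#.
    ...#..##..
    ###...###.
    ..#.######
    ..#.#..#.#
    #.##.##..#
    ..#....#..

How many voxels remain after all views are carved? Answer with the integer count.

before carving: 1000 voxels (10×10×10)
after view 1 [x-axis, 34 of 100 cells solid] → remaining = 340
after view 2 [y-axis, 51 of 100 cells solid] → remaining = 171
after view 3 [z-axis, 46 of 100 cells solid] → remaining = 77

|visual hull| = 77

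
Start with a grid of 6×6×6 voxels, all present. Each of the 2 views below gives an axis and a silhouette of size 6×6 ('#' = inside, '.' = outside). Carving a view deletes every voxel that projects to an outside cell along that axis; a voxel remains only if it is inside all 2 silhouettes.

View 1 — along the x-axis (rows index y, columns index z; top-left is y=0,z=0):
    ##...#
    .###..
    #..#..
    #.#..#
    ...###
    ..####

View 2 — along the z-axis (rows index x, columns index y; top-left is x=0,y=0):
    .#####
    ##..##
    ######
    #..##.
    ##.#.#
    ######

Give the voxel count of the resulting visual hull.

86 voxels

initial block: 6^3 = 216
[1] x-view keeps 18 columns → grid now 108
[2] z-view keeps 28 columns → grid now 86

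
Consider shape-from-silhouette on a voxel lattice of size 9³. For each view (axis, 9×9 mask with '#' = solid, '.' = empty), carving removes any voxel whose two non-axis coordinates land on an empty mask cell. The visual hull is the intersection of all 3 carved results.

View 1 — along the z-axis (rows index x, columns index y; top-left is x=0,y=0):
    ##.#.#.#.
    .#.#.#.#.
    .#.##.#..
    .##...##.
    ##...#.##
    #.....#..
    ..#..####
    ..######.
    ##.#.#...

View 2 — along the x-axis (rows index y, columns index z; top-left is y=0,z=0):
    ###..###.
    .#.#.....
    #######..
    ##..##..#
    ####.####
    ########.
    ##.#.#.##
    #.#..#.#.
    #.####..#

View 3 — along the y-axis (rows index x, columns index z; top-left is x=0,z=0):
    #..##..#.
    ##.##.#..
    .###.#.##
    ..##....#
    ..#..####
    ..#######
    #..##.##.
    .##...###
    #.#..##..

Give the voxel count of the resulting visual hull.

112 voxels

full grid |V| = 729
carve view 1 (along z, XY-mask fill 39/81): 351 voxels remain
carve view 2 (along x, YZ-mask fill 52/81): 212 voxels remain
carve view 3 (along y, XZ-mask fill 44/81): 112 voxels remain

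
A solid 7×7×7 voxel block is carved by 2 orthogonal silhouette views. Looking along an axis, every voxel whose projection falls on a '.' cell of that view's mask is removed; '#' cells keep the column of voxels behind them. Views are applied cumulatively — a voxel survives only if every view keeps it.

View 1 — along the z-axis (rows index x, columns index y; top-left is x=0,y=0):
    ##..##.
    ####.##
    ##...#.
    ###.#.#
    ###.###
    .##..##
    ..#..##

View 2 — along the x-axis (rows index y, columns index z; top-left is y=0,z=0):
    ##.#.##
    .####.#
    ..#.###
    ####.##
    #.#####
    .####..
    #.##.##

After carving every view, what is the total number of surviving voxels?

start: 7×7×7 = 343 voxels
carve view 1 (along z, XY-mask fill 31/49): 217 voxels remain
carve view 2 (along x, YZ-mask fill 35/49): 148 voxels remain

voxel count = 148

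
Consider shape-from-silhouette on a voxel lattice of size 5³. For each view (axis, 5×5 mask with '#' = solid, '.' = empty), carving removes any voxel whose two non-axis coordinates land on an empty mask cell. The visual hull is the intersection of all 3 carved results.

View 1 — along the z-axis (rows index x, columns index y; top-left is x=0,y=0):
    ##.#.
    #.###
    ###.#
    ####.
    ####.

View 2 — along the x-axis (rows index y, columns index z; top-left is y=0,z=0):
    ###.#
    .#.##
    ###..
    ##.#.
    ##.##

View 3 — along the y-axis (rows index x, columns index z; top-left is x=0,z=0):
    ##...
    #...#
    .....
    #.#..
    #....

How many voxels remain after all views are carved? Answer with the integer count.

before carving: 125 voxels (5×5×5)
carve view 1 (along z, XY-mask fill 19/25): 95 voxels remain
carve view 2 (along x, YZ-mask fill 17/25): 64 voxels remain
carve view 3 (along y, XZ-mask fill 7/25): 19 voxels remain

|visual hull| = 19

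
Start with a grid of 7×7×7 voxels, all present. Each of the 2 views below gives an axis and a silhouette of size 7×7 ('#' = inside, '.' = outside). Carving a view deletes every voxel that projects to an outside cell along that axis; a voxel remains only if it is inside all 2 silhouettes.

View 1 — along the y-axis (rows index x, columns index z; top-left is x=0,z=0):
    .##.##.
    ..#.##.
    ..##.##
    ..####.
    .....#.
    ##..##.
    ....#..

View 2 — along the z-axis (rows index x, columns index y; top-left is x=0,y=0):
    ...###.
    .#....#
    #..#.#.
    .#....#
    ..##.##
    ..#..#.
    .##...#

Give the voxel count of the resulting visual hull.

|visual hull| = 53

full grid |V| = 343
after view 1 [y-axis, 21 of 49 cells solid] → remaining = 147
after view 2 [z-axis, 19 of 49 cells solid] → remaining = 53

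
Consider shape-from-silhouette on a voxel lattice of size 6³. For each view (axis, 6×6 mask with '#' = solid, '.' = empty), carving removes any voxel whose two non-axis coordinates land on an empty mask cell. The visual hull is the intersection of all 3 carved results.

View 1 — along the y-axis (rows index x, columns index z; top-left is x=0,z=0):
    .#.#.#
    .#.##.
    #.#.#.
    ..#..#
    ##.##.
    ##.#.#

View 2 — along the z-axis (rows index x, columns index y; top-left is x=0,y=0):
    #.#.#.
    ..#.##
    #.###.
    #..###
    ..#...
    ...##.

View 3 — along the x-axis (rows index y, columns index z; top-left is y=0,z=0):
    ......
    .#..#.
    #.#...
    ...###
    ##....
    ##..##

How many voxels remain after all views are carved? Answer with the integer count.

|visual hull| = 15

start: 6×6×6 = 216 voxels
V1 y: intersect with XZ mask (19 set) -- 114 left
V2 z: intersect with XY mask (17 set) -- 50 left
V3 x: intersect with YZ mask (13 set) -- 15 left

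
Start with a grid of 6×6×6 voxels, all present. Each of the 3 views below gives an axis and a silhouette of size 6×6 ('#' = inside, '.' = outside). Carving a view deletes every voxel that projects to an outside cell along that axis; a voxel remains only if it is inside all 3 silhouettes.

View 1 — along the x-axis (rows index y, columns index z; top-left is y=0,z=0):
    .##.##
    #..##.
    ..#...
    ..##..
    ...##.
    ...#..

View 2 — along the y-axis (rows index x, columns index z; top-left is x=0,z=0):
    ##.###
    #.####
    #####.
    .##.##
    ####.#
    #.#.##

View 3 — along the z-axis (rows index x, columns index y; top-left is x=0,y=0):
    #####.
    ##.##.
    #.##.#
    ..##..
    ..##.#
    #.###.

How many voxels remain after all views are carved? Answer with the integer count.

38 voxels

before carving: 216 voxels (6×6×6)
carve view 1 (along x, YZ-mask fill 13/36): 78 voxels remain
carve view 2 (along y, XZ-mask fill 28/36): 60 voxels remain
carve view 3 (along z, XY-mask fill 22/36): 38 voxels remain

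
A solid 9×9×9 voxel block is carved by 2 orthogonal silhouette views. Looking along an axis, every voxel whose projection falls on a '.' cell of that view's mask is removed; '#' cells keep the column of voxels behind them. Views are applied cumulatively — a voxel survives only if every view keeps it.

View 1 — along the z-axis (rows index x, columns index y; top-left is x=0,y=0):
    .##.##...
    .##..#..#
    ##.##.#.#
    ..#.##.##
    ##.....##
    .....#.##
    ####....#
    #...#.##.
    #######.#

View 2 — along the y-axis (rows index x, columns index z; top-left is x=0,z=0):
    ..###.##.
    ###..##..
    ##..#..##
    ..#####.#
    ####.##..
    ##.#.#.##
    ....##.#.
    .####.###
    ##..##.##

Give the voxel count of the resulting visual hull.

initial block: 9^3 = 729
V1 z: intersect with XY mask (43 set) -- 387 left
V2 y: intersect with XZ mask (49 set) -- 233 left

remaining voxels: 233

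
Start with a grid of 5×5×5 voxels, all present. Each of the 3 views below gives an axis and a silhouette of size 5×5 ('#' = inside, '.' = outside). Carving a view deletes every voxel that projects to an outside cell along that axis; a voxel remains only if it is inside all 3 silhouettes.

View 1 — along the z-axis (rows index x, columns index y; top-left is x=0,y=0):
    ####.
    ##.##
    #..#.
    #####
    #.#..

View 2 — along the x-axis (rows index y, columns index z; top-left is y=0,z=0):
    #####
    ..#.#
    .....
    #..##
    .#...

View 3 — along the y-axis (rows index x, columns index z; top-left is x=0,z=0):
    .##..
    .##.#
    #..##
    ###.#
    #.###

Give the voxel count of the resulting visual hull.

initial block: 5^3 = 125
V1 z: intersect with XY mask (17 set) -- 85 left
V2 x: intersect with YZ mask (11 set) -- 45 left
V3 y: intersect with XZ mask (16 set) -- 29 left

remaining voxels: 29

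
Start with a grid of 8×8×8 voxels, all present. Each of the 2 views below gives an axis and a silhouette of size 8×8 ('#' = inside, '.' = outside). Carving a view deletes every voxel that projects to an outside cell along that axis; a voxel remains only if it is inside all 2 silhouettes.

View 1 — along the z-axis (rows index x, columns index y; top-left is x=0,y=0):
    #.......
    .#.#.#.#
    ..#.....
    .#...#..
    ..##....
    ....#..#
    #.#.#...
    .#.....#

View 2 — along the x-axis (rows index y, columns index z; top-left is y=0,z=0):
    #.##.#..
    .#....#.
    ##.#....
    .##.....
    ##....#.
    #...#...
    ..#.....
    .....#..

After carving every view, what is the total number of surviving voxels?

40 voxels

before carving: 512 voxels (8×8×8)
  1. axis=2 (XY plane), |mask|=17  ⇒  voxels=136
  2. axis=0 (YZ plane), |mask|=18  ⇒  voxels=40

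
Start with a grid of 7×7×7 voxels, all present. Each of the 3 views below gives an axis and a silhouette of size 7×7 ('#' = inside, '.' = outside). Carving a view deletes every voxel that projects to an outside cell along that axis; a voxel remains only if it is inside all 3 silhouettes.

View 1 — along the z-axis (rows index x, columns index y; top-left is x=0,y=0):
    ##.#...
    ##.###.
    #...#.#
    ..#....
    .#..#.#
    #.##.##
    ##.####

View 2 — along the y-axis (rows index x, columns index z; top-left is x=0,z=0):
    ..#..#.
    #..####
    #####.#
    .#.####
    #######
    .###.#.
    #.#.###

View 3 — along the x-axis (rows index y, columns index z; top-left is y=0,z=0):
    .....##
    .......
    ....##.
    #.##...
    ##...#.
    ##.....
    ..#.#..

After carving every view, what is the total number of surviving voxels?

before carving: 343 voxels (7×7×7)
carve view 1 (along z, XY-mask fill 26/49): 182 voxels remain
carve view 2 (along y, XZ-mask fill 34/49): 125 voxels remain
carve view 3 (along x, YZ-mask fill 14/49): 36 voxels remain

voxel count = 36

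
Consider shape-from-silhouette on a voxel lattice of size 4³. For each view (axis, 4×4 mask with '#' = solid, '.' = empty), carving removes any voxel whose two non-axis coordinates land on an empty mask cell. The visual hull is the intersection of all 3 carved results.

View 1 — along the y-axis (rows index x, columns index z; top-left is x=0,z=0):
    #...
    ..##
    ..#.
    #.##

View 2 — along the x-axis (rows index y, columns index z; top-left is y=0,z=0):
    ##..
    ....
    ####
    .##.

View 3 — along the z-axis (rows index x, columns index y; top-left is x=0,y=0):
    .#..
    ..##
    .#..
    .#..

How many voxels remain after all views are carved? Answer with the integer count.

remaining voxels: 3

before carving: 64 voxels (4×4×4)
step 1: project along y, AND mask (7/16) → |grid| = 28
step 2: project along x, AND mask (8/16) → |grid| = 12
step 3: project along z, AND mask (5/16) → |grid| = 3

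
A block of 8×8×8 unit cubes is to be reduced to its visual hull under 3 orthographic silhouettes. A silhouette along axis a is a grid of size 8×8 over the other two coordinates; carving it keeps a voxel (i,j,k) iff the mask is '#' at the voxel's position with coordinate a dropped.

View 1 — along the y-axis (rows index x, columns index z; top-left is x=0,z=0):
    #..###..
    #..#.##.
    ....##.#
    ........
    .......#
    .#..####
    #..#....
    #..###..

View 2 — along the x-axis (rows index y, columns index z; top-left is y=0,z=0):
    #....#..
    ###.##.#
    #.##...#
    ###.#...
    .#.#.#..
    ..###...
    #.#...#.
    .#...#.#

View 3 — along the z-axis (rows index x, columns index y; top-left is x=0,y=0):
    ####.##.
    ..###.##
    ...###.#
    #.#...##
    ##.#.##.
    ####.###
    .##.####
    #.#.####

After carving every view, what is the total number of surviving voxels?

|visual hull| = 55

full grid |V| = 512
V1 y: intersect with XZ mask (23 set) -- 184 left
V2 x: intersect with YZ mask (28 set) -- 79 left
V3 z: intersect with XY mask (43 set) -- 55 left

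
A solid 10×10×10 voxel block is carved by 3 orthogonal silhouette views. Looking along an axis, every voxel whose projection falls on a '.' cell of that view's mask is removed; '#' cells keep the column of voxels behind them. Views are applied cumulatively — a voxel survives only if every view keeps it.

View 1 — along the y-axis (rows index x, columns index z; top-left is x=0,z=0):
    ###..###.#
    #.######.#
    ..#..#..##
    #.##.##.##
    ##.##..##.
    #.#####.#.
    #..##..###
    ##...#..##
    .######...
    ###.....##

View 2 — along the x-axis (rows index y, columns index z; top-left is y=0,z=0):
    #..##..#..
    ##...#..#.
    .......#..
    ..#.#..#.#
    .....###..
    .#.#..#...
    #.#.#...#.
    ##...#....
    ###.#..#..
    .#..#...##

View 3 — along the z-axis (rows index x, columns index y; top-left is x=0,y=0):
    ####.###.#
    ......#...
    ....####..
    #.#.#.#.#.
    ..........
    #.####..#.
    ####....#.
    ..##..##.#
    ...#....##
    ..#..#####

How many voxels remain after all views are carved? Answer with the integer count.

|visual hull| = 87

initial block: 10^3 = 1000
  1. axis=1 (XZ plane), |mask|=61  ⇒  voxels=610
  2. axis=0 (YZ plane), |mask|=35  ⇒  voxels=209
  3. axis=2 (XY plane), |mask|=43  ⇒  voxels=87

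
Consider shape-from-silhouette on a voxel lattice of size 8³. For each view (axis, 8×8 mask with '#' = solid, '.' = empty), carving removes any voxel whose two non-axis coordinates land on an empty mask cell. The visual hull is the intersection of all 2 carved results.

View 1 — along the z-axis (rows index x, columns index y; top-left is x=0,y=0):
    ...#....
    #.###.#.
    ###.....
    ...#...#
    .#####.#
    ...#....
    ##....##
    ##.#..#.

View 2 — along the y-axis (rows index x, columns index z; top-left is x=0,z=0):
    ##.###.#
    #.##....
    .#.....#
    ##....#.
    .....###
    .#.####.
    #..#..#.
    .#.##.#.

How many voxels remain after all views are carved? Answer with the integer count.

full grid |V| = 512
  1. axis=2 (XY plane), |mask|=26  ⇒  voxels=208
  2. axis=1 (XZ plane), |mask|=29  ⇒  voxels=84

|visual hull| = 84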